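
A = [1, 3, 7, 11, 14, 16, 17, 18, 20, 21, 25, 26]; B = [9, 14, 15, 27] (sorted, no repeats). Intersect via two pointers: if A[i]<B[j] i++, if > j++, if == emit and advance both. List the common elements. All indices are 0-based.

[i=0,j=0] 1<9 → i++
[i=1,j=0] 3<9 → i++
[i=2,j=0] 7<9 → i++
[i=3,j=0] 11>9 → j++
[i=3,j=1] 11<14 → i++
[i=4,j=1] 14==14 emit → i++,j++
[i=5,j=2] 16>15 → j++
[i=5,j=3] 16<27 → i++
[i=6,j=3] 17<27 → i++
[i=7,j=3] 18<27 → i++
[i=8,j=3] 20<27 → i++
[i=9,j=3] 21<27 → i++
[i=10,j=3] 25<27 → i++
[i=11,j=3] 26<27 → i++

intersection = [14]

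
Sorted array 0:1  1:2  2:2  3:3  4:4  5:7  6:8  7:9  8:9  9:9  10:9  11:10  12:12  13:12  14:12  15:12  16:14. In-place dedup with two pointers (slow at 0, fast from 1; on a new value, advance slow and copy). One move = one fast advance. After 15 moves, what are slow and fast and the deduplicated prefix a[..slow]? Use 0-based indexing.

slow=0 fast=1: a[fast]=2≠a[slow]=1 write a[1]=2, slow++,fast++
slow=1 fast=2: a[fast]=2=a[slow] dup, fast++
slow=1 fast=3: a[fast]=3≠a[slow]=2 write a[2]=3, slow++,fast++
slow=2 fast=4: a[fast]=4≠a[slow]=3 write a[3]=4, slow++,fast++
slow=3 fast=5: a[fast]=7≠a[slow]=4 write a[4]=7, slow++,fast++
slow=4 fast=6: a[fast]=8≠a[slow]=7 write a[5]=8, slow++,fast++
slow=5 fast=7: a[fast]=9≠a[slow]=8 write a[6]=9, slow++,fast++
slow=6 fast=8: a[fast]=9=a[slow] dup, fast++
slow=6 fast=9: a[fast]=9=a[slow] dup, fast++
slow=6 fast=10: a[fast]=9=a[slow] dup, fast++
slow=6 fast=11: a[fast]=10≠a[slow]=9 write a[7]=10, slow++,fast++
slow=7 fast=12: a[fast]=12≠a[slow]=10 write a[8]=12, slow++,fast++
slow=8 fast=13: a[fast]=12=a[slow] dup, fast++
slow=8 fast=14: a[fast]=12=a[slow] dup, fast++
slow=8 fast=15: a[fast]=12=a[slow] dup, fast++

slow=8, fast=16, prefix=[1, 2, 3, 4, 7, 8, 9, 10, 12]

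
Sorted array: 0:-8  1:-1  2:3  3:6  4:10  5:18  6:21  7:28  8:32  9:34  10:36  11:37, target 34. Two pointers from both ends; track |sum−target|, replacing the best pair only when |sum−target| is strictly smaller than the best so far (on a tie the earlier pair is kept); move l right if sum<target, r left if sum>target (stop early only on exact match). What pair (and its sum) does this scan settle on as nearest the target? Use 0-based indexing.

[0,11] -8+37=29 d=5 * → l++
[1,11] -1+37=36 d=2 * → r--
[1,10] -1+36=35 d=1 * → r--
[1,9] -1+34=33 d=1 → l++
[2,9] 3+34=37 d=3 → r--
[2,8] 3+32=35 d=1 → r--
[2,7] 3+28=31 d=3 → l++
[3,7] 6+28=34 d=0 * → stop

pair (6, 28) with sum 34 (|Δ|=0)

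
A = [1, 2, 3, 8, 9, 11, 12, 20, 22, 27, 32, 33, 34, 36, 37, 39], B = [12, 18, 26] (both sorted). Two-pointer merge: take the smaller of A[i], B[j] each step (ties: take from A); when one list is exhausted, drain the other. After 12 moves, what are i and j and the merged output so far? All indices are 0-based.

i=9, j=3, merged so far=[1, 2, 3, 8, 9, 11, 12, 12, 18, 20, 22, 26]

[i=0,j=0] A[i]=1<=B[j]=12 take 1 → i++
[i=1,j=0] A[i]=2<=B[j]=12 take 2 → i++
[i=2,j=0] A[i]=3<=B[j]=12 take 3 → i++
[i=3,j=0] A[i]=8<=B[j]=12 take 8 → i++
[i=4,j=0] A[i]=9<=B[j]=12 take 9 → i++
[i=5,j=0] A[i]=11<=B[j]=12 take 11 → i++
[i=6,j=0] A[i]=12<=B[j]=12 take 12 → i++
[i=7,j=0] A[i]=20>B[j]=12 take 12 → j++
[i=7,j=1] A[i]=20>B[j]=18 take 18 → j++
[i=7,j=2] A[i]=20<=B[j]=26 take 20 → i++
[i=8,j=2] A[i]=22<=B[j]=26 take 22 → i++
[i=9,j=2] A[i]=27>B[j]=26 take 26 → j++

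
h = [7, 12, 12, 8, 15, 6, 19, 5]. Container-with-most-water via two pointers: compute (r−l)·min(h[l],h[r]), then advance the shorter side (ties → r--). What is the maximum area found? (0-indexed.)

max area = 60

[0,7] min(7,5)*7=35 best=35 * → r--
[0,6] min(7,19)*6=42 best=42 * → l++
[1,6] min(12,19)*5=60 best=60 * → l++
[2,6] min(12,19)*4=48 best=60 → l++
[3,6] min(8,19)*3=24 best=60 → l++
[4,6] min(15,19)*2=30 best=60 → l++
[5,6] min(6,19)*1=6 best=60 → l++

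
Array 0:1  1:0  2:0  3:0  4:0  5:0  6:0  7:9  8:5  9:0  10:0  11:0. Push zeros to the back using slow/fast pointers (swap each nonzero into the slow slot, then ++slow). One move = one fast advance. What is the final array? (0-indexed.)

slow=0 fast=0: a[fast]=1≠0 swap→a[0]=1, slow++,fast++
slow=1 fast=1: a[fast]=0, fast++
slow=1 fast=2: a[fast]=0, fast++
slow=1 fast=3: a[fast]=0, fast++
slow=1 fast=4: a[fast]=0, fast++
slow=1 fast=5: a[fast]=0, fast++
slow=1 fast=6: a[fast]=0, fast++
slow=1 fast=7: a[fast]=9≠0 swap→a[1]=9, slow++,fast++
slow=2 fast=8: a[fast]=5≠0 swap→a[2]=5, slow++,fast++
slow=3 fast=9: a[fast]=0, fast++
slow=3 fast=10: a[fast]=0, fast++
slow=3 fast=11: a[fast]=0, fast++

[1, 9, 5, 0, 0, 0, 0, 0, 0, 0, 0, 0]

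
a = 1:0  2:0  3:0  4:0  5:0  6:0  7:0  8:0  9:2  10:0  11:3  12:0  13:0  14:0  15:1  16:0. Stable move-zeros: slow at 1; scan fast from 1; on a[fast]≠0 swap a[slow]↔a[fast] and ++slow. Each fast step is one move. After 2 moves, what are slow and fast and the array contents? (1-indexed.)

(s=1,f=1) a[fast]=0 → fast++
(s=1,f=2) a[fast]=0 → fast++

slow=1, fast=3, a=[0, 0, 0, 0, 0, 0, 0, 0, 2, 0, 3, 0, 0, 0, 1, 0]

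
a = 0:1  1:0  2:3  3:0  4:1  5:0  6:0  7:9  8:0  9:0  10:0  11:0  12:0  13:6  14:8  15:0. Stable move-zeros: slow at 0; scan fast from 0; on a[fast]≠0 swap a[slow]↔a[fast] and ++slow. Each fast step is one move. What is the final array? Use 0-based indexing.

[1, 3, 1, 9, 6, 8, 0, 0, 0, 0, 0, 0, 0, 0, 0, 0]

slow=0 fast=0: a[fast]=1≠0 swap→a[0]=1, slow++,fast++
slow=1 fast=1: a[fast]=0, fast++
slow=1 fast=2: a[fast]=3≠0 swap→a[1]=3, slow++,fast++
slow=2 fast=3: a[fast]=0, fast++
slow=2 fast=4: a[fast]=1≠0 swap→a[2]=1, slow++,fast++
slow=3 fast=5: a[fast]=0, fast++
slow=3 fast=6: a[fast]=0, fast++
slow=3 fast=7: a[fast]=9≠0 swap→a[3]=9, slow++,fast++
slow=4 fast=8: a[fast]=0, fast++
slow=4 fast=9: a[fast]=0, fast++
slow=4 fast=10: a[fast]=0, fast++
slow=4 fast=11: a[fast]=0, fast++
slow=4 fast=12: a[fast]=0, fast++
slow=4 fast=13: a[fast]=6≠0 swap→a[4]=6, slow++,fast++
slow=5 fast=14: a[fast]=8≠0 swap→a[5]=8, slow++,fast++
slow=6 fast=15: a[fast]=0, fast++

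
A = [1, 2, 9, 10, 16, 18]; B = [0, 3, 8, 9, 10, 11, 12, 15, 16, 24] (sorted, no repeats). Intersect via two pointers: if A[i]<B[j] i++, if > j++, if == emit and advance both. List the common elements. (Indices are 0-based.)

intersection = [9, 10, 16]

i=0 j=0: 1>0, j++
i=0 j=1: 1<3, i++
i=1 j=1: 2<3, i++
i=2 j=1: 9>3, j++
i=2 j=2: 9>8, j++
i=2 j=3: 9==9 emit, i++,j++
i=3 j=4: 10==10 emit, i++,j++
i=4 j=5: 16>11, j++
i=4 j=6: 16>12, j++
i=4 j=7: 16>15, j++
i=4 j=8: 16==16 emit, i++,j++
i=5 j=9: 18<24, i++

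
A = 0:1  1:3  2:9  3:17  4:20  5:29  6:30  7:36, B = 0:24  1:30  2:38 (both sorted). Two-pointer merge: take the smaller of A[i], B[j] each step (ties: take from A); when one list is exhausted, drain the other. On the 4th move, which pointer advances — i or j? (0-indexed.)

i

[i=0,j=0] A[i]=1<=B[j]=24 take 1 → i++
[i=1,j=0] A[i]=3<=B[j]=24 take 3 → i++
[i=2,j=0] A[i]=9<=B[j]=24 take 9 → i++
[i=3,j=0] A[i]=17<=B[j]=24 take 17 → i++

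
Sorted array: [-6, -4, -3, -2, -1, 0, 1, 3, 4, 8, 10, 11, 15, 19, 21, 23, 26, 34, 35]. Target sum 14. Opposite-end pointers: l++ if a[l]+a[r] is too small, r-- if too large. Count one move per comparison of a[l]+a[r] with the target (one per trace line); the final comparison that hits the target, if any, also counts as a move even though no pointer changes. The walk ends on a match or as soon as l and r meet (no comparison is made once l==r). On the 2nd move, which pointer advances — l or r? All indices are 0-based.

r

[0,18] -6+35=29 >14 → r--
[0,17] -6+34=28 >14 → r--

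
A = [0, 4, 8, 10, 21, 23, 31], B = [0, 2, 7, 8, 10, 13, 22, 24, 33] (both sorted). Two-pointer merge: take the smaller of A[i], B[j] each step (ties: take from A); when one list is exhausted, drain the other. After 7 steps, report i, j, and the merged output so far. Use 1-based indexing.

i=4, j=5, merged so far=[0, 0, 2, 4, 7, 8, 8]

[i=1,j=1] A[i]=0<=B[j]=0 take 0 → i++
[i=2,j=1] A[i]=4>B[j]=0 take 0 → j++
[i=2,j=2] A[i]=4>B[j]=2 take 2 → j++
[i=2,j=3] A[i]=4<=B[j]=7 take 4 → i++
[i=3,j=3] A[i]=8>B[j]=7 take 7 → j++
[i=3,j=4] A[i]=8<=B[j]=8 take 8 → i++
[i=4,j=4] A[i]=10>B[j]=8 take 8 → j++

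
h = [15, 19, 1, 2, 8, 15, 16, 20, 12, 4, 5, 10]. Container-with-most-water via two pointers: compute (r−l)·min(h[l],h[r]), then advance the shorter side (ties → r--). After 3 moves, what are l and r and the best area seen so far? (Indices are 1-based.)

l=1, r=9, best area=110

[1,12] min(15,10)*11=110 best=110 * → r--
[1,11] min(15,5)*10=50 best=110 → r--
[1,10] min(15,4)*9=36 best=110 → r--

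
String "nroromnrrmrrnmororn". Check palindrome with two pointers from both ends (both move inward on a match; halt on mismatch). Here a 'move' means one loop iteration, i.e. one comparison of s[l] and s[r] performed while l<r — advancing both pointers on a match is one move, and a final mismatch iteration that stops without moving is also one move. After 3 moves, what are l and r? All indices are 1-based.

l=4, r=16

[1,19] 'n'=='n' → l++,r--
[2,18] 'r'=='r' → l++,r--
[3,17] 'o'=='o' → l++,r--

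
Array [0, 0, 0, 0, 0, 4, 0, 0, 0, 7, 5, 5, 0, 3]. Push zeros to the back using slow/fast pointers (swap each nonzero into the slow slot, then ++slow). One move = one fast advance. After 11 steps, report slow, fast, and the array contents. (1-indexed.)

slow=4, fast=12, a=[4, 7, 5, 0, 0, 0, 0, 0, 0, 0, 0, 5, 0, 3]

slow=1 fast=1: a[fast]=0, fast++
slow=1 fast=2: a[fast]=0, fast++
slow=1 fast=3: a[fast]=0, fast++
slow=1 fast=4: a[fast]=0, fast++
slow=1 fast=5: a[fast]=0, fast++
slow=1 fast=6: a[fast]=4≠0 swap→a[1]=4, slow++,fast++
slow=2 fast=7: a[fast]=0, fast++
slow=2 fast=8: a[fast]=0, fast++
slow=2 fast=9: a[fast]=0, fast++
slow=2 fast=10: a[fast]=7≠0 swap→a[2]=7, slow++,fast++
slow=3 fast=11: a[fast]=5≠0 swap→a[3]=5, slow++,fast++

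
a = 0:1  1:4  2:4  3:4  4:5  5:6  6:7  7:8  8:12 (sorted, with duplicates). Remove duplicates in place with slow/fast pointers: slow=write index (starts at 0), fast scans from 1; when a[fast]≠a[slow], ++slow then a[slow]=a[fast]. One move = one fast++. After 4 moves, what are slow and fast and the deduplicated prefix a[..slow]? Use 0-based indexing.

slow=2, fast=5, prefix=[1, 4, 5]

(s=0,f=1) a[fast]=4≠a[slow]=1 write a[1]=4 → slow++,fast++
(s=1,f=2) a[fast]=4=a[slow] dup → fast++
(s=1,f=3) a[fast]=4=a[slow] dup → fast++
(s=1,f=4) a[fast]=5≠a[slow]=4 write a[2]=5 → slow++,fast++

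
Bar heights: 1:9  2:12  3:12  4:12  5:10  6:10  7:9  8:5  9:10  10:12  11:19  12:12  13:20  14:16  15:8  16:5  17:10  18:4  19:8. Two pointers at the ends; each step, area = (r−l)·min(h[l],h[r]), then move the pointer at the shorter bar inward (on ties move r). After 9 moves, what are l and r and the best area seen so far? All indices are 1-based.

[1,19] min(9,8)*18=144 best=144 * → r--
[1,18] min(9,4)*17=68 best=144 → r--
[1,17] min(9,10)*16=144 best=144 → l++
[2,17] min(12,10)*15=150 best=150 * → r--
[2,16] min(12,5)*14=70 best=150 → r--
[2,15] min(12,8)*13=104 best=150 → r--
[2,14] min(12,16)*12=144 best=150 → l++
[3,14] min(12,16)*11=132 best=150 → l++
[4,14] min(12,16)*10=120 best=150 → l++

l=5, r=14, best area=150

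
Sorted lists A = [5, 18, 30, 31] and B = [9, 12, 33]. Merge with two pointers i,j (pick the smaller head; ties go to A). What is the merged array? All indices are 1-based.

i=1 j=1: A[i]=5<=B[j]=9 take 5, i++
i=2 j=1: A[i]=18>B[j]=9 take 9, j++
i=2 j=2: A[i]=18>B[j]=12 take 12, j++
i=2 j=3: A[i]=18<=B[j]=33 take 18, i++
i=3 j=3: A[i]=30<=B[j]=33 take 30, i++
i=4 j=3: A[i]=31<=B[j]=33 take 31, i++
i=5 j=3: A done, take B[j]=33, j++

[5, 9, 12, 18, 30, 31, 33]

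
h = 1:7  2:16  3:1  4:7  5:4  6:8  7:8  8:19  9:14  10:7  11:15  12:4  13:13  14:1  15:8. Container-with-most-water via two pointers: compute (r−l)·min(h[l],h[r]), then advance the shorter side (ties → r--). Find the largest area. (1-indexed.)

l=1 r=15: min(7,8)*14=98 best=98 *, l++
l=2 r=15: min(16,8)*13=104 best=104 *, r--
l=2 r=14: min(16,1)*12=12 best=104, r--
l=2 r=13: min(16,13)*11=143 best=143 *, r--
l=2 r=12: min(16,4)*10=40 best=143, r--
l=2 r=11: min(16,15)*9=135 best=143, r--
l=2 r=10: min(16,7)*8=56 best=143, r--
l=2 r=9: min(16,14)*7=98 best=143, r--
l=2 r=8: min(16,19)*6=96 best=143, l++
l=3 r=8: min(1,19)*5=5 best=143, l++
l=4 r=8: min(7,19)*4=28 best=143, l++
l=5 r=8: min(4,19)*3=12 best=143, l++
l=6 r=8: min(8,19)*2=16 best=143, l++
l=7 r=8: min(8,19)*1=8 best=143, l++

max area = 143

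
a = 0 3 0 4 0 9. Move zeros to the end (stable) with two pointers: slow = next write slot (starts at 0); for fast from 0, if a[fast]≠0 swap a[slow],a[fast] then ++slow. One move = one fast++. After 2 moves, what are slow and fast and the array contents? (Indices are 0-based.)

slow=1, fast=2, a=[3, 0, 0, 4, 0, 9]

(s=0,f=0) a[fast]=0 → fast++
(s=0,f=1) a[fast]=3≠0 swap→a[0]=3 → slow++,fast++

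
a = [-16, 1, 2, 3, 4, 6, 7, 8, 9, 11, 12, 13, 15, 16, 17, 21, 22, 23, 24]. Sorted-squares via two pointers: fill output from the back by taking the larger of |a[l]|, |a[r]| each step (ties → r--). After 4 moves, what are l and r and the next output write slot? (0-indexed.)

l=0 r=18: |-16|<=|24| out[18]=576, r--
l=0 r=17: |-16|<=|23| out[17]=529, r--
l=0 r=16: |-16|<=|22| out[16]=484, r--
l=0 r=15: |-16|<=|21| out[15]=441, r--

l=0, r=14, next write slot=14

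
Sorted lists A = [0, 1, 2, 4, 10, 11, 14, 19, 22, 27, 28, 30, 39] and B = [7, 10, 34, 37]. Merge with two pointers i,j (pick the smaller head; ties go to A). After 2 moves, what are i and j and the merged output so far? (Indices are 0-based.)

i=0 j=0: A[i]=0<=B[j]=7 take 0, i++
i=1 j=0: A[i]=1<=B[j]=7 take 1, i++

i=2, j=0, merged so far=[0, 1]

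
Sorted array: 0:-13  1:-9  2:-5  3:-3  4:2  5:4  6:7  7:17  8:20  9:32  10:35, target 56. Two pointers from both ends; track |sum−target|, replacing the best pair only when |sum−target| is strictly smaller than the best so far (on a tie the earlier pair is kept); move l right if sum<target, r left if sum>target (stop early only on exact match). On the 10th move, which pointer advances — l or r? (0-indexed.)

r

l=0 r=10: -13+35=22 d=34 *, l++
l=1 r=10: -9+35=26 d=30 *, l++
l=2 r=10: -5+35=30 d=26 *, l++
l=3 r=10: -3+35=32 d=24 *, l++
l=4 r=10: 2+35=37 d=19 *, l++
l=5 r=10: 4+35=39 d=17 *, l++
l=6 r=10: 7+35=42 d=14 *, l++
l=7 r=10: 17+35=52 d=4 *, l++
l=8 r=10: 20+35=55 d=1 *, l++
l=9 r=10: 32+35=67 d=11, r--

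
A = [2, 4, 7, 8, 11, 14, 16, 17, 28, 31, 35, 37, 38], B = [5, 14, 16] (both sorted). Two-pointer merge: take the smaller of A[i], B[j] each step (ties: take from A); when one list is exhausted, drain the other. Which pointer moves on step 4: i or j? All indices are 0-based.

i=0 j=0: A[i]=2<=B[j]=5 take 2, i++
i=1 j=0: A[i]=4<=B[j]=5 take 4, i++
i=2 j=0: A[i]=7>B[j]=5 take 5, j++
i=2 j=1: A[i]=7<=B[j]=14 take 7, i++

i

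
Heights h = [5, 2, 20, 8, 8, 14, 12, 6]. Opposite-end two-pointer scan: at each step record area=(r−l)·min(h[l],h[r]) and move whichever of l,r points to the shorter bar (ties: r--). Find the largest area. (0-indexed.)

l=0 r=7: min(5,6)*7=35 best=35 *, l++
l=1 r=7: min(2,6)*6=12 best=35, l++
l=2 r=7: min(20,6)*5=30 best=35, r--
l=2 r=6: min(20,12)*4=48 best=48 *, r--
l=2 r=5: min(20,14)*3=42 best=48, r--
l=2 r=4: min(20,8)*2=16 best=48, r--
l=2 r=3: min(20,8)*1=8 best=48, r--

max area = 48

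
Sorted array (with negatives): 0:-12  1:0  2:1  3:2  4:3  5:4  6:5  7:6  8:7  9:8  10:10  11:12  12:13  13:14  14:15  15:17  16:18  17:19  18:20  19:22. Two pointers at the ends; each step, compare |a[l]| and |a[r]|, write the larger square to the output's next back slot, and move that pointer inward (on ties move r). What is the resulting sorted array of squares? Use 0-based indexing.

[0, 1, 4, 9, 16, 25, 36, 49, 64, 100, 144, 144, 169, 196, 225, 289, 324, 361, 400, 484]

l=0 r=19: |-12|<=|22| out[19]=484, r--
l=0 r=18: |-12|<=|20| out[18]=400, r--
l=0 r=17: |-12|<=|19| out[17]=361, r--
l=0 r=16: |-12|<=|18| out[16]=324, r--
l=0 r=15: |-12|<=|17| out[15]=289, r--
l=0 r=14: |-12|<=|15| out[14]=225, r--
l=0 r=13: |-12|<=|14| out[13]=196, r--
l=0 r=12: |-12|<=|13| out[12]=169, r--
l=0 r=11: |-12|<=|12| out[11]=144, r--
l=0 r=10: |-12|>|10| out[10]=144, l++
l=1 r=10: |0|<=|10| out[9]=100, r--
l=1 r=9: |0|<=|8| out[8]=64, r--
l=1 r=8: |0|<=|7| out[7]=49, r--
l=1 r=7: |0|<=|6| out[6]=36, r--
l=1 r=6: |0|<=|5| out[5]=25, r--
l=1 r=5: |0|<=|4| out[4]=16, r--
l=1 r=4: |0|<=|3| out[3]=9, r--
l=1 r=3: |0|<=|2| out[2]=4, r--
l=1 r=2: |0|<=|1| out[1]=1, r--
l=1 r=1: |0|<=|0| out[0]=0, r--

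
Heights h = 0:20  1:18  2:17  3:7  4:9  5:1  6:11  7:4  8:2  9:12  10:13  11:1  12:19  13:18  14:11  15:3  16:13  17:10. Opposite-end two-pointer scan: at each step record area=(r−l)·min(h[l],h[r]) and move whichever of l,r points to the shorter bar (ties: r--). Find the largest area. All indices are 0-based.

max area = 234

[0,17] min(20,10)*17=170 best=170 * → r--
[0,16] min(20,13)*16=208 best=208 * → r--
[0,15] min(20,3)*15=45 best=208 → r--
[0,14] min(20,11)*14=154 best=208 → r--
[0,13] min(20,18)*13=234 best=234 * → r--
[0,12] min(20,19)*12=228 best=234 → r--
[0,11] min(20,1)*11=11 best=234 → r--
[0,10] min(20,13)*10=130 best=234 → r--
[0,9] min(20,12)*9=108 best=234 → r--
[0,8] min(20,2)*8=16 best=234 → r--
[0,7] min(20,4)*7=28 best=234 → r--
[0,6] min(20,11)*6=66 best=234 → r--
[0,5] min(20,1)*5=5 best=234 → r--
[0,4] min(20,9)*4=36 best=234 → r--
[0,3] min(20,7)*3=21 best=234 → r--
[0,2] min(20,17)*2=34 best=234 → r--
[0,1] min(20,18)*1=18 best=234 → r--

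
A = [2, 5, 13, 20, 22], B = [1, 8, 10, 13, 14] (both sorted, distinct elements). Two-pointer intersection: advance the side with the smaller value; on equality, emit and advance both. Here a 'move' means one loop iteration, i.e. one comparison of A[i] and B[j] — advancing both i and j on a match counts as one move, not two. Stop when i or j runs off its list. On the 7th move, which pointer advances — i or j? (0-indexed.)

j

i=0 j=0: 2>1, j++
i=0 j=1: 2<8, i++
i=1 j=1: 5<8, i++
i=2 j=1: 13>8, j++
i=2 j=2: 13>10, j++
i=2 j=3: 13==13 emit, i++,j++
i=3 j=4: 20>14, j++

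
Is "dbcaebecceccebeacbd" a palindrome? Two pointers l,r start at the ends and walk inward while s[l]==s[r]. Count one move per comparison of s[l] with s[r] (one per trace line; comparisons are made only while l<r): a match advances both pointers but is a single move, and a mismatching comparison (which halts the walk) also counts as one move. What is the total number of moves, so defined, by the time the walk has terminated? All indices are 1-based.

[1,19] 'd'=='d' → l++,r--
[2,18] 'b'=='b' → l++,r--
[3,17] 'c'=='c' → l++,r--
[4,16] 'a'=='a' → l++,r--
[5,15] 'e'=='e' → l++,r--
[6,14] 'b'=='b' → l++,r--
[7,13] 'e'=='e' → l++,r--
[8,12] 'c'=='c' → l++,r--
[9,11] 'c'=='c' → l++,r--

9 moves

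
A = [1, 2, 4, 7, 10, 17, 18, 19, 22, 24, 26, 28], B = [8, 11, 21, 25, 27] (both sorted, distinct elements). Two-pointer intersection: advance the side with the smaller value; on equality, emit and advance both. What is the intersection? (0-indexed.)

intersection = []

[i=0,j=0] 1<8 → i++
[i=1,j=0] 2<8 → i++
[i=2,j=0] 4<8 → i++
[i=3,j=0] 7<8 → i++
[i=4,j=0] 10>8 → j++
[i=4,j=1] 10<11 → i++
[i=5,j=1] 17>11 → j++
[i=5,j=2] 17<21 → i++
[i=6,j=2] 18<21 → i++
[i=7,j=2] 19<21 → i++
[i=8,j=2] 22>21 → j++
[i=8,j=3] 22<25 → i++
[i=9,j=3] 24<25 → i++
[i=10,j=3] 26>25 → j++
[i=10,j=4] 26<27 → i++
[i=11,j=4] 28>27 → j++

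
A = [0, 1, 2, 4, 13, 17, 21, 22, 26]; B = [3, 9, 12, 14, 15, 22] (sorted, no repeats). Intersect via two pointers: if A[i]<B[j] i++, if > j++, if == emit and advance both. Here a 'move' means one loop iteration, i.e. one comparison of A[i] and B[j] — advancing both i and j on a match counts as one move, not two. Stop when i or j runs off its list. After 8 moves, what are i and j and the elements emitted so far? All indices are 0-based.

i=5, j=3, emitted=[]

i=0 j=0: 0<3, i++
i=1 j=0: 1<3, i++
i=2 j=0: 2<3, i++
i=3 j=0: 4>3, j++
i=3 j=1: 4<9, i++
i=4 j=1: 13>9, j++
i=4 j=2: 13>12, j++
i=4 j=3: 13<14, i++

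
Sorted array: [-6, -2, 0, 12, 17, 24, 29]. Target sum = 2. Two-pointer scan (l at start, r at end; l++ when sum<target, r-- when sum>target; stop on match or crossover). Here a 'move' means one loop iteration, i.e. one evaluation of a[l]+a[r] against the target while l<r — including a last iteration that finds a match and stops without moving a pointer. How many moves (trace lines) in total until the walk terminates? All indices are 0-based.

6 moves

l=0 r=6: -6+29=23 >2, r--
l=0 r=5: -6+24=18 >2, r--
l=0 r=4: -6+17=11 >2, r--
l=0 r=3: -6+12=6 >2, r--
l=0 r=2: -6+0=-6 <2, l++
l=1 r=2: -2+0=-2 <2, l++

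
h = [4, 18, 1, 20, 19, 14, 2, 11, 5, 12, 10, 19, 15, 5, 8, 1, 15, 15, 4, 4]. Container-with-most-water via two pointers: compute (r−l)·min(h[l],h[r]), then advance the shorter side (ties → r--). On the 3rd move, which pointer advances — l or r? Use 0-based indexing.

[0,19] min(4,4)*19=76 best=76 * → r--
[0,18] min(4,4)*18=72 best=76 → r--
[0,17] min(4,15)*17=68 best=76 → l++

l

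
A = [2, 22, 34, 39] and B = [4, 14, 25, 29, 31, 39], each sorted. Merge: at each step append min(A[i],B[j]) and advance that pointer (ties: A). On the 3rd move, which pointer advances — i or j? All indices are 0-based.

j

i=0 j=0: A[i]=2<=B[j]=4 take 2, i++
i=1 j=0: A[i]=22>B[j]=4 take 4, j++
i=1 j=1: A[i]=22>B[j]=14 take 14, j++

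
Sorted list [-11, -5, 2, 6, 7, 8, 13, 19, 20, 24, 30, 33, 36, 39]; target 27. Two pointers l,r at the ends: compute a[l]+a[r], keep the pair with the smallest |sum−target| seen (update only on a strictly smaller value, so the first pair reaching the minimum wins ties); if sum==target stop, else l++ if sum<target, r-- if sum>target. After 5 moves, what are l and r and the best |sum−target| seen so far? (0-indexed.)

[0,13] -11+39=28 d=1 * → r--
[0,12] -11+36=25 d=2 → l++
[1,12] -5+36=31 d=4 → r--
[1,11] -5+33=28 d=1 → r--
[1,10] -5+30=25 d=2 → l++

l=2, r=10, best |Δ|=1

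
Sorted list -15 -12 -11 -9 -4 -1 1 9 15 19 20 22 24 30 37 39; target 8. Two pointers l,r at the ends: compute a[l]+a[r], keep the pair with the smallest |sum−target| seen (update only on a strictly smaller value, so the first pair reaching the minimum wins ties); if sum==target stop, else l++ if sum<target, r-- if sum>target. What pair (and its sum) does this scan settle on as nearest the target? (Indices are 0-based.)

pair (-12, 20) with sum 8 (|Δ|=0)

l=0 r=15: -15+39=24 d=16 *, r--
l=0 r=14: -15+37=22 d=14 *, r--
l=0 r=13: -15+30=15 d=7 *, r--
l=0 r=12: -15+24=9 d=1 *, r--
l=0 r=11: -15+22=7 d=1, l++
l=1 r=11: -12+22=10 d=2, r--
l=1 r=10: -12+20=8 d=0 *, stop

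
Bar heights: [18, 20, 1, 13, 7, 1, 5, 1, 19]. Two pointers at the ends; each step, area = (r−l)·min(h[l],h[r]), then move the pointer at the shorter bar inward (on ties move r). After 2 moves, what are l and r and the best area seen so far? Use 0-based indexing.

l=1, r=7, best area=144

[0,8] min(18,19)*8=144 best=144 * → l++
[1,8] min(20,19)*7=133 best=144 → r--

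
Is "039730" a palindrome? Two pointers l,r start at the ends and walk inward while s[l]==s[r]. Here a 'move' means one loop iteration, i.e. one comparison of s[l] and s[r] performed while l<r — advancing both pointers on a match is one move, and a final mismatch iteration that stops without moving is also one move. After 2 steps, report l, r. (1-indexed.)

l=3, r=4

l=1 r=6: '0'=='0', l++,r--
l=2 r=5: '3'=='3', l++,r--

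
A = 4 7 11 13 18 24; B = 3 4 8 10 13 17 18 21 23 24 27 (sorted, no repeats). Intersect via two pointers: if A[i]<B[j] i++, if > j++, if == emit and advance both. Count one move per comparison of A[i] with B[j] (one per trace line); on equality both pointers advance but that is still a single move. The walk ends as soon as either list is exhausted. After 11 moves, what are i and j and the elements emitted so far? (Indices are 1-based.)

i=6, j=10, emitted=[4, 13, 18]

[i=1,j=1] 4>3 → j++
[i=1,j=2] 4==4 emit → i++,j++
[i=2,j=3] 7<8 → i++
[i=3,j=3] 11>8 → j++
[i=3,j=4] 11>10 → j++
[i=3,j=5] 11<13 → i++
[i=4,j=5] 13==13 emit → i++,j++
[i=5,j=6] 18>17 → j++
[i=5,j=7] 18==18 emit → i++,j++
[i=6,j=8] 24>21 → j++
[i=6,j=9] 24>23 → j++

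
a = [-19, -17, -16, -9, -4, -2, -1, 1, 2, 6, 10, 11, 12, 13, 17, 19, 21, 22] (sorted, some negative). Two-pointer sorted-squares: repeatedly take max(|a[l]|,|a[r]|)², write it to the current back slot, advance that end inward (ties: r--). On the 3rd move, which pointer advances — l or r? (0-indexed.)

r

[0,17] |-19|<=|22| out[17]=484 → r--
[0,16] |-19|<=|21| out[16]=441 → r--
[0,15] |-19|<=|19| out[15]=361 → r--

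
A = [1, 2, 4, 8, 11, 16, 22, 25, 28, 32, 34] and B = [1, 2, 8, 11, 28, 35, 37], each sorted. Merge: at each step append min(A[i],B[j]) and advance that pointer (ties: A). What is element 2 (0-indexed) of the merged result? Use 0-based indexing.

[i=0,j=0] A[i]=1<=B[j]=1 take 1 → i++
[i=1,j=0] A[i]=2>B[j]=1 take 1 → j++
[i=1,j=1] A[i]=2<=B[j]=2 take 2 → i++
[i=2,j=1] A[i]=4>B[j]=2 take 2 → j++
[i=2,j=2] A[i]=4<=B[j]=8 take 4 → i++
[i=3,j=2] A[i]=8<=B[j]=8 take 8 → i++
[i=4,j=2] A[i]=11>B[j]=8 take 8 → j++
[i=4,j=3] A[i]=11<=B[j]=11 take 11 → i++
[i=5,j=3] A[i]=16>B[j]=11 take 11 → j++
[i=5,j=4] A[i]=16<=B[j]=28 take 16 → i++
[i=6,j=4] A[i]=22<=B[j]=28 take 22 → i++
[i=7,j=4] A[i]=25<=B[j]=28 take 25 → i++
[i=8,j=4] A[i]=28<=B[j]=28 take 28 → i++
[i=9,j=4] A[i]=32>B[j]=28 take 28 → j++
[i=9,j=5] A[i]=32<=B[j]=35 take 32 → i++
[i=10,j=5] A[i]=34<=B[j]=35 take 34 → i++
[i=11,j=5] A done, take B[j]=35 → j++
[i=11,j=6] A done, take B[j]=37 → j++

merged[2] = 2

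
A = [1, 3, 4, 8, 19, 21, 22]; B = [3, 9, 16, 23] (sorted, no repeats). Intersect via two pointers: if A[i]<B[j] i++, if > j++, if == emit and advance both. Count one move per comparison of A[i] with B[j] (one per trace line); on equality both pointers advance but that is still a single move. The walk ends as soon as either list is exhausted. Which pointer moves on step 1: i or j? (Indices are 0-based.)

i

[i=0,j=0] 1<3 → i++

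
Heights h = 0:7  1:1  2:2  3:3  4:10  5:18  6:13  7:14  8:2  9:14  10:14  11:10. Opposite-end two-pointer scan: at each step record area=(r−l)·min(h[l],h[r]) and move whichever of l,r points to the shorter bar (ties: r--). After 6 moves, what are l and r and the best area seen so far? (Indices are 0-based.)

l=5, r=10, best area=77

l=0 r=11: min(7,10)*11=77 best=77 *, l++
l=1 r=11: min(1,10)*10=10 best=77, l++
l=2 r=11: min(2,10)*9=18 best=77, l++
l=3 r=11: min(3,10)*8=24 best=77, l++
l=4 r=11: min(10,10)*7=70 best=77, r--
l=4 r=10: min(10,14)*6=60 best=77, l++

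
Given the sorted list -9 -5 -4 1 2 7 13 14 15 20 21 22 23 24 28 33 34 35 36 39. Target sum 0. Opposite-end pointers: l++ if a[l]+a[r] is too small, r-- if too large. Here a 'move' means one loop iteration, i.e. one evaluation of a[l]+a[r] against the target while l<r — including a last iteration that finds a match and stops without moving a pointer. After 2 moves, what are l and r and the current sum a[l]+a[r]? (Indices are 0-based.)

[0,19] -9+39=30 >0 → r--
[0,18] -9+36=27 >0 → r--

l=0, r=17, sum=26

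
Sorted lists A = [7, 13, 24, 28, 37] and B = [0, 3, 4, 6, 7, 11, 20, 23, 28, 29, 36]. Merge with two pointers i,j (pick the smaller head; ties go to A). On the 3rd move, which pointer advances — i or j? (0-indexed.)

j

i=0 j=0: A[i]=7>B[j]=0 take 0, j++
i=0 j=1: A[i]=7>B[j]=3 take 3, j++
i=0 j=2: A[i]=7>B[j]=4 take 4, j++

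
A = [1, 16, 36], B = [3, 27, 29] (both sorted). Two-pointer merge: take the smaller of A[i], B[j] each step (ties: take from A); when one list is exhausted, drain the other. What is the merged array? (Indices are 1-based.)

[i=1,j=1] A[i]=1<=B[j]=3 take 1 → i++
[i=2,j=1] A[i]=16>B[j]=3 take 3 → j++
[i=2,j=2] A[i]=16<=B[j]=27 take 16 → i++
[i=3,j=2] A[i]=36>B[j]=27 take 27 → j++
[i=3,j=3] A[i]=36>B[j]=29 take 29 → j++
[i=3,j=4] B done, take A[i]=36 → i++

[1, 3, 16, 27, 29, 36]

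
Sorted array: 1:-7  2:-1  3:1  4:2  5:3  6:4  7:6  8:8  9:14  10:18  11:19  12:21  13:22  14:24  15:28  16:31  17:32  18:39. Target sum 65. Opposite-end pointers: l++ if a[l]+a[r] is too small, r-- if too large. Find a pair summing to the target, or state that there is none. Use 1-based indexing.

[1,18] -7+39=32 <65 → l++
[2,18] -1+39=38 <65 → l++
[3,18] 1+39=40 <65 → l++
[4,18] 2+39=41 <65 → l++
[5,18] 3+39=42 <65 → l++
[6,18] 4+39=43 <65 → l++
[7,18] 6+39=45 <65 → l++
[8,18] 8+39=47 <65 → l++
[9,18] 14+39=53 <65 → l++
[10,18] 18+39=57 <65 → l++
[11,18] 19+39=58 <65 → l++
[12,18] 21+39=60 <65 → l++
[13,18] 22+39=61 <65 → l++
[14,18] 24+39=63 <65 → l++
[15,18] 28+39=67 >65 → r--
[15,17] 28+32=60 <65 → l++
[16,17] 31+32=63 <65 → l++

no pair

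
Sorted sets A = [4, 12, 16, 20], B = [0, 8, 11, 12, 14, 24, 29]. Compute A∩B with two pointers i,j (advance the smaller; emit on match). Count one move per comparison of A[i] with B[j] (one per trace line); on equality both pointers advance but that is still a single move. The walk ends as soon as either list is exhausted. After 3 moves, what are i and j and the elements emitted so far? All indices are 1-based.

i=1 j=1: 4>0, j++
i=1 j=2: 4<8, i++
i=2 j=2: 12>8, j++

i=2, j=3, emitted=[]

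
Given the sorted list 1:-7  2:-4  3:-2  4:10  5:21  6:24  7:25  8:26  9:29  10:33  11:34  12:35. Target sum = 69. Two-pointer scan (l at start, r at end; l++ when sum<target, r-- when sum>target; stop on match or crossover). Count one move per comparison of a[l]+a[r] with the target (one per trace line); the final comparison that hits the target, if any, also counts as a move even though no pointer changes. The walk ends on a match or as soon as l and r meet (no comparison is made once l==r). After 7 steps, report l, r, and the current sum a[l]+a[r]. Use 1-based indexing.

l=8, r=12, sum=61

[1,12] -7+35=28 <69 → l++
[2,12] -4+35=31 <69 → l++
[3,12] -2+35=33 <69 → l++
[4,12] 10+35=45 <69 → l++
[5,12] 21+35=56 <69 → l++
[6,12] 24+35=59 <69 → l++
[7,12] 25+35=60 <69 → l++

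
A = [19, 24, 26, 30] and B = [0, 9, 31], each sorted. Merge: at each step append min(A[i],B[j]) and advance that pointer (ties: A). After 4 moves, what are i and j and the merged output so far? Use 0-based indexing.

i=2, j=2, merged so far=[0, 9, 19, 24]

i=0 j=0: A[i]=19>B[j]=0 take 0, j++
i=0 j=1: A[i]=19>B[j]=9 take 9, j++
i=0 j=2: A[i]=19<=B[j]=31 take 19, i++
i=1 j=2: A[i]=24<=B[j]=31 take 24, i++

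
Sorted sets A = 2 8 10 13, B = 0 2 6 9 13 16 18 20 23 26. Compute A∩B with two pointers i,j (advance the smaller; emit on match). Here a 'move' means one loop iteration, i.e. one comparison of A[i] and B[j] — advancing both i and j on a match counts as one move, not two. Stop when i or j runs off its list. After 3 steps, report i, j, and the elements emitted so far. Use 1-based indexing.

i=2, j=4, emitted=[2]

i=1 j=1: 2>0, j++
i=1 j=2: 2==2 emit, i++,j++
i=2 j=3: 8>6, j++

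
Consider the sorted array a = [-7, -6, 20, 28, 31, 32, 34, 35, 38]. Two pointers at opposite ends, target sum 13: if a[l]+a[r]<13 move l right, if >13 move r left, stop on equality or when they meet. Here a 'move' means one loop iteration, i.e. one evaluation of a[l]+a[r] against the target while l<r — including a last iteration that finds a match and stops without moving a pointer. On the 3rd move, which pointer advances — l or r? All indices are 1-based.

l=1 r=9: -7+38=31 >13, r--
l=1 r=8: -7+35=28 >13, r--
l=1 r=7: -7+34=27 >13, r--

r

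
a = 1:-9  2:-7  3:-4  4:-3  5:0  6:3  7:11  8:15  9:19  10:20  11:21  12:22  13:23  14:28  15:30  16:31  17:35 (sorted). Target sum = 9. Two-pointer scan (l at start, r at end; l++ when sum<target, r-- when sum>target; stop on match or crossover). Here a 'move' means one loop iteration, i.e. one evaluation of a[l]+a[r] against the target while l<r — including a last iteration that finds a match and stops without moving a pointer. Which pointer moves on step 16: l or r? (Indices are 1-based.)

[1,17] -9+35=26 >9 → r--
[1,16] -9+31=22 >9 → r--
[1,15] -9+30=21 >9 → r--
[1,14] -9+28=19 >9 → r--
[1,13] -9+23=14 >9 → r--
[1,12] -9+22=13 >9 → r--
[1,11] -9+21=12 >9 → r--
[1,10] -9+20=11 >9 → r--
[1,9] -9+19=10 >9 → r--
[1,8] -9+15=6 <9 → l++
[2,8] -7+15=8 <9 → l++
[3,8] -4+15=11 >9 → r--
[3,7] -4+11=7 <9 → l++
[4,7] -3+11=8 <9 → l++
[5,7] 0+11=11 >9 → r--
[5,6] 0+3=3 <9 → l++

l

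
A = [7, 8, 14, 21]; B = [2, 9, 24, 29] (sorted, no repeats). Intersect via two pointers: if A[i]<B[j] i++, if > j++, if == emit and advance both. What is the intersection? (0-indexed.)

intersection = []

[i=0,j=0] 7>2 → j++
[i=0,j=1] 7<9 → i++
[i=1,j=1] 8<9 → i++
[i=2,j=1] 14>9 → j++
[i=2,j=2] 14<24 → i++
[i=3,j=2] 21<24 → i++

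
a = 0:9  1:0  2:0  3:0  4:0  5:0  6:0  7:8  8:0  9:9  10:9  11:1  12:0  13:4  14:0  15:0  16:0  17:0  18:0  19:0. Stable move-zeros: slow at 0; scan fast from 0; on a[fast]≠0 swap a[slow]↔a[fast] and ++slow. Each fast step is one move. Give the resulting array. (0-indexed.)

(s=0,f=0) a[fast]=9≠0 swap→a[0]=9 → slow++,fast++
(s=1,f=1) a[fast]=0 → fast++
(s=1,f=2) a[fast]=0 → fast++
(s=1,f=3) a[fast]=0 → fast++
(s=1,f=4) a[fast]=0 → fast++
(s=1,f=5) a[fast]=0 → fast++
(s=1,f=6) a[fast]=0 → fast++
(s=1,f=7) a[fast]=8≠0 swap→a[1]=8 → slow++,fast++
(s=2,f=8) a[fast]=0 → fast++
(s=2,f=9) a[fast]=9≠0 swap→a[2]=9 → slow++,fast++
(s=3,f=10) a[fast]=9≠0 swap→a[3]=9 → slow++,fast++
(s=4,f=11) a[fast]=1≠0 swap→a[4]=1 → slow++,fast++
(s=5,f=12) a[fast]=0 → fast++
(s=5,f=13) a[fast]=4≠0 swap→a[5]=4 → slow++,fast++
(s=6,f=14) a[fast]=0 → fast++
(s=6,f=15) a[fast]=0 → fast++
(s=6,f=16) a[fast]=0 → fast++
(s=6,f=17) a[fast]=0 → fast++
(s=6,f=18) a[fast]=0 → fast++
(s=6,f=19) a[fast]=0 → fast++

[9, 8, 9, 9, 1, 4, 0, 0, 0, 0, 0, 0, 0, 0, 0, 0, 0, 0, 0, 0]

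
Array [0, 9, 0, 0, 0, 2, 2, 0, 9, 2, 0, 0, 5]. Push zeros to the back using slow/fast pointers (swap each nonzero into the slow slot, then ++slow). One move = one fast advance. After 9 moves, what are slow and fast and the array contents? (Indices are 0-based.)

slow=0 fast=0: a[fast]=0, fast++
slow=0 fast=1: a[fast]=9≠0 swap→a[0]=9, slow++,fast++
slow=1 fast=2: a[fast]=0, fast++
slow=1 fast=3: a[fast]=0, fast++
slow=1 fast=4: a[fast]=0, fast++
slow=1 fast=5: a[fast]=2≠0 swap→a[1]=2, slow++,fast++
slow=2 fast=6: a[fast]=2≠0 swap→a[2]=2, slow++,fast++
slow=3 fast=7: a[fast]=0, fast++
slow=3 fast=8: a[fast]=9≠0 swap→a[3]=9, slow++,fast++

slow=4, fast=9, a=[9, 2, 2, 9, 0, 0, 0, 0, 0, 2, 0, 0, 5]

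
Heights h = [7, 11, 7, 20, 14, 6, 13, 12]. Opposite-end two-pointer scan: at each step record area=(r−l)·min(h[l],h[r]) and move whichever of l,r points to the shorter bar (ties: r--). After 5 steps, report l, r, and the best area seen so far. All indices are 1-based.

l=4, r=6, best area=66

l=1 r=8: min(7,12)*7=49 best=49 *, l++
l=2 r=8: min(11,12)*6=66 best=66 *, l++
l=3 r=8: min(7,12)*5=35 best=66, l++
l=4 r=8: min(20,12)*4=48 best=66, r--
l=4 r=7: min(20,13)*3=39 best=66, r--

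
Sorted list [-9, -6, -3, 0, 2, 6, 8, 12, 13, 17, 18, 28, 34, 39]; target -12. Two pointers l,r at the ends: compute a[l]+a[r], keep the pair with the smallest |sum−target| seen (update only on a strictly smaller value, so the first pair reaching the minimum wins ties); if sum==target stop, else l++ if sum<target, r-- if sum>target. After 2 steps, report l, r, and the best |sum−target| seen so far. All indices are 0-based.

l=0, r=11, best |Δ|=37

l=0 r=13: -9+39=30 d=42 *, r--
l=0 r=12: -9+34=25 d=37 *, r--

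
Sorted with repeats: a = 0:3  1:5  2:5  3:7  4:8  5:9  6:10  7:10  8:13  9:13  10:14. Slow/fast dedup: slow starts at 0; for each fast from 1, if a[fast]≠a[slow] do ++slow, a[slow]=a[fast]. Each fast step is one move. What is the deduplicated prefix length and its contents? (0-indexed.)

(s=0,f=1) a[fast]=5≠a[slow]=3 write a[1]=5 → slow++,fast++
(s=1,f=2) a[fast]=5=a[slow] dup → fast++
(s=1,f=3) a[fast]=7≠a[slow]=5 write a[2]=7 → slow++,fast++
(s=2,f=4) a[fast]=8≠a[slow]=7 write a[3]=8 → slow++,fast++
(s=3,f=5) a[fast]=9≠a[slow]=8 write a[4]=9 → slow++,fast++
(s=4,f=6) a[fast]=10≠a[slow]=9 write a[5]=10 → slow++,fast++
(s=5,f=7) a[fast]=10=a[slow] dup → fast++
(s=5,f=8) a[fast]=13≠a[slow]=10 write a[6]=13 → slow++,fast++
(s=6,f=9) a[fast]=13=a[slow] dup → fast++
(s=6,f=10) a[fast]=14≠a[slow]=13 write a[7]=14 → slow++,fast++

length 8; prefix = [3, 5, 7, 8, 9, 10, 13, 14]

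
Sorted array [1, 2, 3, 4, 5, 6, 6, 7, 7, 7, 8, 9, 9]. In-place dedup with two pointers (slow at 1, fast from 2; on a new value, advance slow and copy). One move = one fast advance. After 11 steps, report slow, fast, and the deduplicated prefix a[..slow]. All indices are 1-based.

slow=9, fast=13, prefix=[1, 2, 3, 4, 5, 6, 7, 8, 9]

(s=1,f=2) a[fast]=2≠a[slow]=1 write a[2]=2 → slow++,fast++
(s=2,f=3) a[fast]=3≠a[slow]=2 write a[3]=3 → slow++,fast++
(s=3,f=4) a[fast]=4≠a[slow]=3 write a[4]=4 → slow++,fast++
(s=4,f=5) a[fast]=5≠a[slow]=4 write a[5]=5 → slow++,fast++
(s=5,f=6) a[fast]=6≠a[slow]=5 write a[6]=6 → slow++,fast++
(s=6,f=7) a[fast]=6=a[slow] dup → fast++
(s=6,f=8) a[fast]=7≠a[slow]=6 write a[7]=7 → slow++,fast++
(s=7,f=9) a[fast]=7=a[slow] dup → fast++
(s=7,f=10) a[fast]=7=a[slow] dup → fast++
(s=7,f=11) a[fast]=8≠a[slow]=7 write a[8]=8 → slow++,fast++
(s=8,f=12) a[fast]=9≠a[slow]=8 write a[9]=9 → slow++,fast++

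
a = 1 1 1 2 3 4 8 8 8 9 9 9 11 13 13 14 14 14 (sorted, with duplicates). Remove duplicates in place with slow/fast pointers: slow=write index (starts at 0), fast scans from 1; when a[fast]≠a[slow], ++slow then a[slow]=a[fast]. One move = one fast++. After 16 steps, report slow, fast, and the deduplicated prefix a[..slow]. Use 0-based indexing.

slow=0 fast=1: a[fast]=1=a[slow] dup, fast++
slow=0 fast=2: a[fast]=1=a[slow] dup, fast++
slow=0 fast=3: a[fast]=2≠a[slow]=1 write a[1]=2, slow++,fast++
slow=1 fast=4: a[fast]=3≠a[slow]=2 write a[2]=3, slow++,fast++
slow=2 fast=5: a[fast]=4≠a[slow]=3 write a[3]=4, slow++,fast++
slow=3 fast=6: a[fast]=8≠a[slow]=4 write a[4]=8, slow++,fast++
slow=4 fast=7: a[fast]=8=a[slow] dup, fast++
slow=4 fast=8: a[fast]=8=a[slow] dup, fast++
slow=4 fast=9: a[fast]=9≠a[slow]=8 write a[5]=9, slow++,fast++
slow=5 fast=10: a[fast]=9=a[slow] dup, fast++
slow=5 fast=11: a[fast]=9=a[slow] dup, fast++
slow=5 fast=12: a[fast]=11≠a[slow]=9 write a[6]=11, slow++,fast++
slow=6 fast=13: a[fast]=13≠a[slow]=11 write a[7]=13, slow++,fast++
slow=7 fast=14: a[fast]=13=a[slow] dup, fast++
slow=7 fast=15: a[fast]=14≠a[slow]=13 write a[8]=14, slow++,fast++
slow=8 fast=16: a[fast]=14=a[slow] dup, fast++

slow=8, fast=17, prefix=[1, 2, 3, 4, 8, 9, 11, 13, 14]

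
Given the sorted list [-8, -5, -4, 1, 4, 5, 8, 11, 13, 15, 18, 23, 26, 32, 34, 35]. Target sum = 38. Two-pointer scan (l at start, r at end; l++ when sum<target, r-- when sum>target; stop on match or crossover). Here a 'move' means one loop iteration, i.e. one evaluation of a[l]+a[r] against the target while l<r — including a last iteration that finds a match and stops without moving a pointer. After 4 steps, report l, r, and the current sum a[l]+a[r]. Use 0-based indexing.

[0,15] -8+35=27 <38 → l++
[1,15] -5+35=30 <38 → l++
[2,15] -4+35=31 <38 → l++
[3,15] 1+35=36 <38 → l++

l=4, r=15, sum=39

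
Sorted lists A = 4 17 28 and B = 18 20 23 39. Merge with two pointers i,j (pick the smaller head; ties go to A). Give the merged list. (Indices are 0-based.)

i=0 j=0: A[i]=4<=B[j]=18 take 4, i++
i=1 j=0: A[i]=17<=B[j]=18 take 17, i++
i=2 j=0: A[i]=28>B[j]=18 take 18, j++
i=2 j=1: A[i]=28>B[j]=20 take 20, j++
i=2 j=2: A[i]=28>B[j]=23 take 23, j++
i=2 j=3: A[i]=28<=B[j]=39 take 28, i++
i=3 j=3: A done, take B[j]=39, j++

[4, 17, 18, 20, 23, 28, 39]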